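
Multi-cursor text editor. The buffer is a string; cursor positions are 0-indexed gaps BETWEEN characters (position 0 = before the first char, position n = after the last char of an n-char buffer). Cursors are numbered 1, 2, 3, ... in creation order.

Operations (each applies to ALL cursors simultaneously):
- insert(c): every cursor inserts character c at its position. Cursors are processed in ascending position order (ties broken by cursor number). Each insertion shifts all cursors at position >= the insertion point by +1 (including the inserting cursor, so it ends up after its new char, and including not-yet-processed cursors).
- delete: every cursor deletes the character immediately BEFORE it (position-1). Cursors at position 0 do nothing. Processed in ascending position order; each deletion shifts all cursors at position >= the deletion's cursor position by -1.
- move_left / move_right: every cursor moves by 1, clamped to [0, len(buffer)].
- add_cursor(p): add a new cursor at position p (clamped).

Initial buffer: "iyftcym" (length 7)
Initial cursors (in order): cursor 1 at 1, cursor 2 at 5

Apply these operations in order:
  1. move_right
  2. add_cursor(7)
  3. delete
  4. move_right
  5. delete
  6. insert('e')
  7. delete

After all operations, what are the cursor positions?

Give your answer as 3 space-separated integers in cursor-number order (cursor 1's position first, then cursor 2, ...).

Answer: 1 1 1

Derivation:
After op 1 (move_right): buffer="iyftcym" (len 7), cursors c1@2 c2@6, authorship .......
After op 2 (add_cursor(7)): buffer="iyftcym" (len 7), cursors c1@2 c2@6 c3@7, authorship .......
After op 3 (delete): buffer="iftc" (len 4), cursors c1@1 c2@4 c3@4, authorship ....
After op 4 (move_right): buffer="iftc" (len 4), cursors c1@2 c2@4 c3@4, authorship ....
After op 5 (delete): buffer="i" (len 1), cursors c1@1 c2@1 c3@1, authorship .
After op 6 (insert('e')): buffer="ieee" (len 4), cursors c1@4 c2@4 c3@4, authorship .123
After op 7 (delete): buffer="i" (len 1), cursors c1@1 c2@1 c3@1, authorship .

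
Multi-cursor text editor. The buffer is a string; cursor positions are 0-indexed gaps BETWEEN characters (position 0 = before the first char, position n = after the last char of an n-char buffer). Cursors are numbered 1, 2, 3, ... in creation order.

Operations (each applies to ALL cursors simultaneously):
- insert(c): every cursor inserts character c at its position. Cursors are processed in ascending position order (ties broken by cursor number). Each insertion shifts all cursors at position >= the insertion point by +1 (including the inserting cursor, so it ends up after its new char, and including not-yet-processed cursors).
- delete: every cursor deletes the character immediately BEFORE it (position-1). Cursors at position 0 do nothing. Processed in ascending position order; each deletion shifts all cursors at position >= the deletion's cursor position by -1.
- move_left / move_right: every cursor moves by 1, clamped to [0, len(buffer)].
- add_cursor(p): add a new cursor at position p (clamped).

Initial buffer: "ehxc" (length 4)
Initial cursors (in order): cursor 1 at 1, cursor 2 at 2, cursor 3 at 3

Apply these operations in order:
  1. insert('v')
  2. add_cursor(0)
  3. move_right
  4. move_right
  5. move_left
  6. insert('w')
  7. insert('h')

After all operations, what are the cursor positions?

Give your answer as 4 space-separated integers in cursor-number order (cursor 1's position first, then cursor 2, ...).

After op 1 (insert('v')): buffer="evhvxvc" (len 7), cursors c1@2 c2@4 c3@6, authorship .1.2.3.
After op 2 (add_cursor(0)): buffer="evhvxvc" (len 7), cursors c4@0 c1@2 c2@4 c3@6, authorship .1.2.3.
After op 3 (move_right): buffer="evhvxvc" (len 7), cursors c4@1 c1@3 c2@5 c3@7, authorship .1.2.3.
After op 4 (move_right): buffer="evhvxvc" (len 7), cursors c4@2 c1@4 c2@6 c3@7, authorship .1.2.3.
After op 5 (move_left): buffer="evhvxvc" (len 7), cursors c4@1 c1@3 c2@5 c3@6, authorship .1.2.3.
After op 6 (insert('w')): buffer="ewvhwvxwvwc" (len 11), cursors c4@2 c1@5 c2@8 c3@10, authorship .41.12.233.
After op 7 (insert('h')): buffer="ewhvhwhvxwhvwhc" (len 15), cursors c4@3 c1@7 c2@11 c3@14, authorship .441.112.22333.

Answer: 7 11 14 3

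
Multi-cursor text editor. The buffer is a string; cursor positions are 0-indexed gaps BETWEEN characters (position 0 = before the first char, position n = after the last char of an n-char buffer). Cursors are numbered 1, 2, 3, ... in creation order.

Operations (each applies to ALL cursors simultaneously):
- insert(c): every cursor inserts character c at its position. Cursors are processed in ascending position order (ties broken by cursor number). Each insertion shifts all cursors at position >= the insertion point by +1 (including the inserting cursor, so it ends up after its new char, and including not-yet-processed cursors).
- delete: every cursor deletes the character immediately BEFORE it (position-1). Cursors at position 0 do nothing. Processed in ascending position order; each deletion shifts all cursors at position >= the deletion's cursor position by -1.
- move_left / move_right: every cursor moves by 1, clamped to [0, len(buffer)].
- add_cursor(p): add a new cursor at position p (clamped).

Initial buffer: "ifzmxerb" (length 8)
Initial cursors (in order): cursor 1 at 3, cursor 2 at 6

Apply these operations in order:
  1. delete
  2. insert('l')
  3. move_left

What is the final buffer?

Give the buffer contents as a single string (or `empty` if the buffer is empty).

After op 1 (delete): buffer="ifmxrb" (len 6), cursors c1@2 c2@4, authorship ......
After op 2 (insert('l')): buffer="iflmxlrb" (len 8), cursors c1@3 c2@6, authorship ..1..2..
After op 3 (move_left): buffer="iflmxlrb" (len 8), cursors c1@2 c2@5, authorship ..1..2..

Answer: iflmxlrb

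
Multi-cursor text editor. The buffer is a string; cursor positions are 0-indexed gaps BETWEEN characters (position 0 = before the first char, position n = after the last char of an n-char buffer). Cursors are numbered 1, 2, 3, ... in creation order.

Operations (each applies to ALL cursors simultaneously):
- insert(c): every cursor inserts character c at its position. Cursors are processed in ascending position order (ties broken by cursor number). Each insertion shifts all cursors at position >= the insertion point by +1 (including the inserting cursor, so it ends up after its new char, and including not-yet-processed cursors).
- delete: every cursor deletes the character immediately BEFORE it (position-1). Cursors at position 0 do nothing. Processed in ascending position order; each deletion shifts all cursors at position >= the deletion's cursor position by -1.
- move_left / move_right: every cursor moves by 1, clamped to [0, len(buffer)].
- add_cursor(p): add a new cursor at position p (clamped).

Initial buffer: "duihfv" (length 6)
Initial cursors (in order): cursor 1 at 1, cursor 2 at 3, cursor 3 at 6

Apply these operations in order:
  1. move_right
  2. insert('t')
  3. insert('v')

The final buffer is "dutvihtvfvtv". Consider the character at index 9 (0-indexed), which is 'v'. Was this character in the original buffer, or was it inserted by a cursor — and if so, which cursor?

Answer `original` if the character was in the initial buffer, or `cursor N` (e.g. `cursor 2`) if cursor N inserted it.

Answer: original

Derivation:
After op 1 (move_right): buffer="duihfv" (len 6), cursors c1@2 c2@4 c3@6, authorship ......
After op 2 (insert('t')): buffer="dutihtfvt" (len 9), cursors c1@3 c2@6 c3@9, authorship ..1..2..3
After op 3 (insert('v')): buffer="dutvihtvfvtv" (len 12), cursors c1@4 c2@8 c3@12, authorship ..11..22..33
Authorship (.=original, N=cursor N): . . 1 1 . . 2 2 . . 3 3
Index 9: author = original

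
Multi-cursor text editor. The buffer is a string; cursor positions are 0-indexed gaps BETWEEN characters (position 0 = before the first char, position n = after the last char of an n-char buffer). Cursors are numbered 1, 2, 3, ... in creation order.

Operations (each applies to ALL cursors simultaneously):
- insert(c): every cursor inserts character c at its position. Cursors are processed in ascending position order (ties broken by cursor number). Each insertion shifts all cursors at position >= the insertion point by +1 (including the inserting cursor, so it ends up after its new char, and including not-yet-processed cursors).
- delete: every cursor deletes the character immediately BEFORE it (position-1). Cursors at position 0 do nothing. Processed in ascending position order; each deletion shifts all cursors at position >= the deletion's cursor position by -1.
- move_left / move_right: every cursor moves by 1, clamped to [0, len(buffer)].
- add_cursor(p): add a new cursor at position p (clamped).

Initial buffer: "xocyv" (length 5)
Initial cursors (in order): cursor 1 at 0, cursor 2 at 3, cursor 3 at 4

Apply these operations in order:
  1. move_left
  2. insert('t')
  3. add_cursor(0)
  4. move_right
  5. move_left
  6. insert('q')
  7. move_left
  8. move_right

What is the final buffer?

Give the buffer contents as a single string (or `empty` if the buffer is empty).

After op 1 (move_left): buffer="xocyv" (len 5), cursors c1@0 c2@2 c3@3, authorship .....
After op 2 (insert('t')): buffer="txotctyv" (len 8), cursors c1@1 c2@4 c3@6, authorship 1..2.3..
After op 3 (add_cursor(0)): buffer="txotctyv" (len 8), cursors c4@0 c1@1 c2@4 c3@6, authorship 1..2.3..
After op 4 (move_right): buffer="txotctyv" (len 8), cursors c4@1 c1@2 c2@5 c3@7, authorship 1..2.3..
After op 5 (move_left): buffer="txotctyv" (len 8), cursors c4@0 c1@1 c2@4 c3@6, authorship 1..2.3..
After op 6 (insert('q')): buffer="qtqxotqctqyv" (len 12), cursors c4@1 c1@3 c2@7 c3@10, authorship 411..22.33..
After op 7 (move_left): buffer="qtqxotqctqyv" (len 12), cursors c4@0 c1@2 c2@6 c3@9, authorship 411..22.33..
After op 8 (move_right): buffer="qtqxotqctqyv" (len 12), cursors c4@1 c1@3 c2@7 c3@10, authorship 411..22.33..

Answer: qtqxotqctqyv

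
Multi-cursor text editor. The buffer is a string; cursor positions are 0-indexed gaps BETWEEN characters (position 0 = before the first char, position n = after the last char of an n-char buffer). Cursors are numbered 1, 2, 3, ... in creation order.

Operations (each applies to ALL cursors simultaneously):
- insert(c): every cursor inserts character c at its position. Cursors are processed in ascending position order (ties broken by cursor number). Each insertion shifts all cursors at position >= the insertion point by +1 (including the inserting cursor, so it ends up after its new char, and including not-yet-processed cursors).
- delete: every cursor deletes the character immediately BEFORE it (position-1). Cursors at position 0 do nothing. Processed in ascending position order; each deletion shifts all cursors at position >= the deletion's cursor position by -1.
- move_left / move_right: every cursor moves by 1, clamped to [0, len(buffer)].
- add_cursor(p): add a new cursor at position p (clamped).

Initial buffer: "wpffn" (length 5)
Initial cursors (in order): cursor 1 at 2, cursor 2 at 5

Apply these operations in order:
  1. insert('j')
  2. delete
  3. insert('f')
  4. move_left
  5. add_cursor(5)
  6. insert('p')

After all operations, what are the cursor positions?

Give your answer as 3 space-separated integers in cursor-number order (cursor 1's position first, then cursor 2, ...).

Answer: 3 9 7

Derivation:
After op 1 (insert('j')): buffer="wpjffnj" (len 7), cursors c1@3 c2@7, authorship ..1...2
After op 2 (delete): buffer="wpffn" (len 5), cursors c1@2 c2@5, authorship .....
After op 3 (insert('f')): buffer="wpfffnf" (len 7), cursors c1@3 c2@7, authorship ..1...2
After op 4 (move_left): buffer="wpfffnf" (len 7), cursors c1@2 c2@6, authorship ..1...2
After op 5 (add_cursor(5)): buffer="wpfffnf" (len 7), cursors c1@2 c3@5 c2@6, authorship ..1...2
After op 6 (insert('p')): buffer="wppfffpnpf" (len 10), cursors c1@3 c3@7 c2@9, authorship ..11..3.22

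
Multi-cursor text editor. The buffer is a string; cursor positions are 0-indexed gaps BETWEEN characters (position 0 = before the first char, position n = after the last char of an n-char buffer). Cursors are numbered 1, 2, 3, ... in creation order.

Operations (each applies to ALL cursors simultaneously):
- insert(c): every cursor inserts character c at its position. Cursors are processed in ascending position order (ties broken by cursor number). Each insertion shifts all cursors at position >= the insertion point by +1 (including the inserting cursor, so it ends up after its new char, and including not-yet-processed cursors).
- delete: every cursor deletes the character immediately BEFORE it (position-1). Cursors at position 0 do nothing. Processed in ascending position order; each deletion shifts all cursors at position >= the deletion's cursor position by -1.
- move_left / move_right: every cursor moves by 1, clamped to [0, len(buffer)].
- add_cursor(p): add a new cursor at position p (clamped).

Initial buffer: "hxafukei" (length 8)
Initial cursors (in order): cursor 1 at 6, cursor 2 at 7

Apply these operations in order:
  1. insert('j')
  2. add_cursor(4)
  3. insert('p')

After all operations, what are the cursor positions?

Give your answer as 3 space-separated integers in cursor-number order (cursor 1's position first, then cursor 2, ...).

After op 1 (insert('j')): buffer="hxafukjeji" (len 10), cursors c1@7 c2@9, authorship ......1.2.
After op 2 (add_cursor(4)): buffer="hxafukjeji" (len 10), cursors c3@4 c1@7 c2@9, authorship ......1.2.
After op 3 (insert('p')): buffer="hxafpukjpejpi" (len 13), cursors c3@5 c1@9 c2@12, authorship ....3..11.22.

Answer: 9 12 5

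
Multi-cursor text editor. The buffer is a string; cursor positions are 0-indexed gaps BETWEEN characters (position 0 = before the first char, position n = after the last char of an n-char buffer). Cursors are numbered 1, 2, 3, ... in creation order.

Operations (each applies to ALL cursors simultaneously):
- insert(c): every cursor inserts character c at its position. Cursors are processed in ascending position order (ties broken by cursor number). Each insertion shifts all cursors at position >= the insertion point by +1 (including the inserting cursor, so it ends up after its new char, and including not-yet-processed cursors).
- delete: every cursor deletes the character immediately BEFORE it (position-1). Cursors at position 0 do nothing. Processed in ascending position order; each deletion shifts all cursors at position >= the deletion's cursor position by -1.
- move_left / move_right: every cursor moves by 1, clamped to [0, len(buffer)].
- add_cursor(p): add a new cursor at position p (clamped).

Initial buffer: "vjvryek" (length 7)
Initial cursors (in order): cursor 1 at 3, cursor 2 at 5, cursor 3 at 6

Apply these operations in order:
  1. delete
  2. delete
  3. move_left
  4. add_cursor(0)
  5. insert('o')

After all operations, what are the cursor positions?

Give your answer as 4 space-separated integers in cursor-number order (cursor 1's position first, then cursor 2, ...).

Answer: 4 4 4 4

Derivation:
After op 1 (delete): buffer="vjrk" (len 4), cursors c1@2 c2@3 c3@3, authorship ....
After op 2 (delete): buffer="k" (len 1), cursors c1@0 c2@0 c3@0, authorship .
After op 3 (move_left): buffer="k" (len 1), cursors c1@0 c2@0 c3@0, authorship .
After op 4 (add_cursor(0)): buffer="k" (len 1), cursors c1@0 c2@0 c3@0 c4@0, authorship .
After op 5 (insert('o')): buffer="ooook" (len 5), cursors c1@4 c2@4 c3@4 c4@4, authorship 1234.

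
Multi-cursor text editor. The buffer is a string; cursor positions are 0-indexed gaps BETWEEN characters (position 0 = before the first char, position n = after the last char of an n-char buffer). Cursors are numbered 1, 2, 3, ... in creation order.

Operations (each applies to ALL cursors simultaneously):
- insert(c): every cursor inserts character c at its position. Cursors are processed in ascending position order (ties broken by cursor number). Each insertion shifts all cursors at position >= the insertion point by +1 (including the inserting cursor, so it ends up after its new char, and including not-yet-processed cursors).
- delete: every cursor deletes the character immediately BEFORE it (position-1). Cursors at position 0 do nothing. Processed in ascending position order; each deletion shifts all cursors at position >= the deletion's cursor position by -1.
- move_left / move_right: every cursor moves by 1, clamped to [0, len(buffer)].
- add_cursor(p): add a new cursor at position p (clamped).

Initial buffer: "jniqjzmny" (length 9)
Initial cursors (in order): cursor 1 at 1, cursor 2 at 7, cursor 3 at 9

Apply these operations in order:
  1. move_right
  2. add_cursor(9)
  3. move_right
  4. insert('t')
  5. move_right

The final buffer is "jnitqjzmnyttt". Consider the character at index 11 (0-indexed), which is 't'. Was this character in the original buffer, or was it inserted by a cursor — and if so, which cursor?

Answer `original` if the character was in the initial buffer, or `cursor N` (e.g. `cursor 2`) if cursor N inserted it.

After op 1 (move_right): buffer="jniqjzmny" (len 9), cursors c1@2 c2@8 c3@9, authorship .........
After op 2 (add_cursor(9)): buffer="jniqjzmny" (len 9), cursors c1@2 c2@8 c3@9 c4@9, authorship .........
After op 3 (move_right): buffer="jniqjzmny" (len 9), cursors c1@3 c2@9 c3@9 c4@9, authorship .........
After op 4 (insert('t')): buffer="jnitqjzmnyttt" (len 13), cursors c1@4 c2@13 c3@13 c4@13, authorship ...1......234
After op 5 (move_right): buffer="jnitqjzmnyttt" (len 13), cursors c1@5 c2@13 c3@13 c4@13, authorship ...1......234
Authorship (.=original, N=cursor N): . . . 1 . . . . . . 2 3 4
Index 11: author = 3

Answer: cursor 3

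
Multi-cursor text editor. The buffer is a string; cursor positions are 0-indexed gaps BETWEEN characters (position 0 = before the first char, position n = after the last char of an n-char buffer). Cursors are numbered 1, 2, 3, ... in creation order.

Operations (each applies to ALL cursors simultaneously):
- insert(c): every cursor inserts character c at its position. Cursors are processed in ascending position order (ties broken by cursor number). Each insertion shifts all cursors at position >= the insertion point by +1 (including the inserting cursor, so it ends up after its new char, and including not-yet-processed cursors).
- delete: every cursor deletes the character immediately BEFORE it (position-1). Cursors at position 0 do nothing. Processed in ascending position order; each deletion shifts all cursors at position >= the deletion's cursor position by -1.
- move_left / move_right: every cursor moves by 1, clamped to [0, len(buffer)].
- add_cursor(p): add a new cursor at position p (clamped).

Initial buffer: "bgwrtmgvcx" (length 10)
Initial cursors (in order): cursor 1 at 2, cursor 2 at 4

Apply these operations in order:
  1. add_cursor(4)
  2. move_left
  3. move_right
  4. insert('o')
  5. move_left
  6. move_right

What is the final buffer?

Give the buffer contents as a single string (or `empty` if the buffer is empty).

Answer: bgowrootmgvcx

Derivation:
After op 1 (add_cursor(4)): buffer="bgwrtmgvcx" (len 10), cursors c1@2 c2@4 c3@4, authorship ..........
After op 2 (move_left): buffer="bgwrtmgvcx" (len 10), cursors c1@1 c2@3 c3@3, authorship ..........
After op 3 (move_right): buffer="bgwrtmgvcx" (len 10), cursors c1@2 c2@4 c3@4, authorship ..........
After op 4 (insert('o')): buffer="bgowrootmgvcx" (len 13), cursors c1@3 c2@7 c3@7, authorship ..1..23......
After op 5 (move_left): buffer="bgowrootmgvcx" (len 13), cursors c1@2 c2@6 c3@6, authorship ..1..23......
After op 6 (move_right): buffer="bgowrootmgvcx" (len 13), cursors c1@3 c2@7 c3@7, authorship ..1..23......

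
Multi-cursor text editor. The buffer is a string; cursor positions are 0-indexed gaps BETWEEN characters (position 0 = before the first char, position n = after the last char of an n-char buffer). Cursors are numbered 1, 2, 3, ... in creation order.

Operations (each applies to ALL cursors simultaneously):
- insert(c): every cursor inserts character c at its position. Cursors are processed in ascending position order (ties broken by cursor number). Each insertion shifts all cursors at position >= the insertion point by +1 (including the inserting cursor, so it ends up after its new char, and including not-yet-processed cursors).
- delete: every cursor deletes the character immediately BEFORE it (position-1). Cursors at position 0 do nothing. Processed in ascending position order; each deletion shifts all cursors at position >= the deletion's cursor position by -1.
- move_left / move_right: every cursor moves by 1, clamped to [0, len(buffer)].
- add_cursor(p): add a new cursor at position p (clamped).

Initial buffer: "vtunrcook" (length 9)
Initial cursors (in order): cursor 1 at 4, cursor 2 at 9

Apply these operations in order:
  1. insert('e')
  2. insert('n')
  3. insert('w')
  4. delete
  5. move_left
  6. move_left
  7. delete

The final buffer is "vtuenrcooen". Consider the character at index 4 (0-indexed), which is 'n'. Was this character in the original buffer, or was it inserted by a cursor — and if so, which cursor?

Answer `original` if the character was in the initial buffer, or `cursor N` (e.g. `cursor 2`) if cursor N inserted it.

After op 1 (insert('e')): buffer="vtunercooke" (len 11), cursors c1@5 c2@11, authorship ....1.....2
After op 2 (insert('n')): buffer="vtunenrcooken" (len 13), cursors c1@6 c2@13, authorship ....11.....22
After op 3 (insert('w')): buffer="vtunenwrcookenw" (len 15), cursors c1@7 c2@15, authorship ....111.....222
After op 4 (delete): buffer="vtunenrcooken" (len 13), cursors c1@6 c2@13, authorship ....11.....22
After op 5 (move_left): buffer="vtunenrcooken" (len 13), cursors c1@5 c2@12, authorship ....11.....22
After op 6 (move_left): buffer="vtunenrcooken" (len 13), cursors c1@4 c2@11, authorship ....11.....22
After op 7 (delete): buffer="vtuenrcooen" (len 11), cursors c1@3 c2@9, authorship ...11....22
Authorship (.=original, N=cursor N): . . . 1 1 . . . . 2 2
Index 4: author = 1

Answer: cursor 1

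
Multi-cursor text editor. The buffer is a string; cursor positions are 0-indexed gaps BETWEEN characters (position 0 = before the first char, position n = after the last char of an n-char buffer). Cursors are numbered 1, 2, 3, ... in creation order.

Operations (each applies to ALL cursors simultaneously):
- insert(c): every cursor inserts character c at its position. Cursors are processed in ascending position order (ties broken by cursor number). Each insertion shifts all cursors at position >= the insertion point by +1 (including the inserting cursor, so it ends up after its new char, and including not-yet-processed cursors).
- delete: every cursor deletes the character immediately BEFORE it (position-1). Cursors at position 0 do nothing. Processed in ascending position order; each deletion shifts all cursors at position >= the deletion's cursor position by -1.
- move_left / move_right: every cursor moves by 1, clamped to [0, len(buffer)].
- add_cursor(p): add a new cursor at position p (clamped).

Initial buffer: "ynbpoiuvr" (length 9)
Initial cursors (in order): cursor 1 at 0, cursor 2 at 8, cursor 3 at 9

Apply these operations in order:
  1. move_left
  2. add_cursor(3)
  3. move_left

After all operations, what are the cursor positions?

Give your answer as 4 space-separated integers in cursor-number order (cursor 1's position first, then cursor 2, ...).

After op 1 (move_left): buffer="ynbpoiuvr" (len 9), cursors c1@0 c2@7 c3@8, authorship .........
After op 2 (add_cursor(3)): buffer="ynbpoiuvr" (len 9), cursors c1@0 c4@3 c2@7 c3@8, authorship .........
After op 3 (move_left): buffer="ynbpoiuvr" (len 9), cursors c1@0 c4@2 c2@6 c3@7, authorship .........

Answer: 0 6 7 2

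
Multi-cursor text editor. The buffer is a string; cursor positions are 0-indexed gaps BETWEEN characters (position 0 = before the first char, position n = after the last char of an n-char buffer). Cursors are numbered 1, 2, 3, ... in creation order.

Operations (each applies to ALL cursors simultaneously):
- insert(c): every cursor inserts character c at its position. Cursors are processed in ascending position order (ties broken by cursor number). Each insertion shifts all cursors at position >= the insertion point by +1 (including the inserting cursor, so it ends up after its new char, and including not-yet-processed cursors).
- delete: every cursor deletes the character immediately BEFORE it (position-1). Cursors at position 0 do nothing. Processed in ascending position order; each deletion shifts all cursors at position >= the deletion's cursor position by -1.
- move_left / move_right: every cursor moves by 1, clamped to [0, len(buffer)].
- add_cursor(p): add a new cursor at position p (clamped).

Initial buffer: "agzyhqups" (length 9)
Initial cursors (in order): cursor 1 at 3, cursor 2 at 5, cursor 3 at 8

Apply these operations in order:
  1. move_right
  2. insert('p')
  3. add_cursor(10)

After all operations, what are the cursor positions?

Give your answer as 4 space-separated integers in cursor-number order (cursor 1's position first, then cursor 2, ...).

Answer: 5 8 12 10

Derivation:
After op 1 (move_right): buffer="agzyhqups" (len 9), cursors c1@4 c2@6 c3@9, authorship .........
After op 2 (insert('p')): buffer="agzyphqpupsp" (len 12), cursors c1@5 c2@8 c3@12, authorship ....1..2...3
After op 3 (add_cursor(10)): buffer="agzyphqpupsp" (len 12), cursors c1@5 c2@8 c4@10 c3@12, authorship ....1..2...3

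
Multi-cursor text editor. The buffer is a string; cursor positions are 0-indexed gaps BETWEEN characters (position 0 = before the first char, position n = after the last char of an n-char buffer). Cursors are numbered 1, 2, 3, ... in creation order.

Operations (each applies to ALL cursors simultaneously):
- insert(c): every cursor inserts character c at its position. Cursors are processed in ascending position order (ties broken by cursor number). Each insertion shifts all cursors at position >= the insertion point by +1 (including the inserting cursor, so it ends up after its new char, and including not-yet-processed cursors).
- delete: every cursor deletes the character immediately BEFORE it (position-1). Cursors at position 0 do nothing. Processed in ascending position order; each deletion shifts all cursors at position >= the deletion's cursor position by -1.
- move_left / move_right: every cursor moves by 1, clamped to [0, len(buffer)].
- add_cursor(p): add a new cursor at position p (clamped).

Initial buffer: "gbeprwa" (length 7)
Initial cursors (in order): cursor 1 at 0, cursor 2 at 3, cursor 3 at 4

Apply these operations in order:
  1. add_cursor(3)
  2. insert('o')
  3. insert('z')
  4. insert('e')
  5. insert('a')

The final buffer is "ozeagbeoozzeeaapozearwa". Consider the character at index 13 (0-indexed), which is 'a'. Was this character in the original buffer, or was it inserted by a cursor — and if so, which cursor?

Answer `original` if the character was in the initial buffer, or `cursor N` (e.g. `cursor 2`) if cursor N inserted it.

After op 1 (add_cursor(3)): buffer="gbeprwa" (len 7), cursors c1@0 c2@3 c4@3 c3@4, authorship .......
After op 2 (insert('o')): buffer="ogbeooporwa" (len 11), cursors c1@1 c2@6 c4@6 c3@8, authorship 1...24.3...
After op 3 (insert('z')): buffer="ozgbeoozzpozrwa" (len 15), cursors c1@2 c2@9 c4@9 c3@12, authorship 11...2424.33...
After op 4 (insert('e')): buffer="ozegbeoozzeepozerwa" (len 19), cursors c1@3 c2@12 c4@12 c3@16, authorship 111...242424.333...
After op 5 (insert('a')): buffer="ozeagbeoozzeeaapozearwa" (len 23), cursors c1@4 c2@15 c4@15 c3@20, authorship 1111...24242424.3333...
Authorship (.=original, N=cursor N): 1 1 1 1 . . . 2 4 2 4 2 4 2 4 . 3 3 3 3 . . .
Index 13: author = 2

Answer: cursor 2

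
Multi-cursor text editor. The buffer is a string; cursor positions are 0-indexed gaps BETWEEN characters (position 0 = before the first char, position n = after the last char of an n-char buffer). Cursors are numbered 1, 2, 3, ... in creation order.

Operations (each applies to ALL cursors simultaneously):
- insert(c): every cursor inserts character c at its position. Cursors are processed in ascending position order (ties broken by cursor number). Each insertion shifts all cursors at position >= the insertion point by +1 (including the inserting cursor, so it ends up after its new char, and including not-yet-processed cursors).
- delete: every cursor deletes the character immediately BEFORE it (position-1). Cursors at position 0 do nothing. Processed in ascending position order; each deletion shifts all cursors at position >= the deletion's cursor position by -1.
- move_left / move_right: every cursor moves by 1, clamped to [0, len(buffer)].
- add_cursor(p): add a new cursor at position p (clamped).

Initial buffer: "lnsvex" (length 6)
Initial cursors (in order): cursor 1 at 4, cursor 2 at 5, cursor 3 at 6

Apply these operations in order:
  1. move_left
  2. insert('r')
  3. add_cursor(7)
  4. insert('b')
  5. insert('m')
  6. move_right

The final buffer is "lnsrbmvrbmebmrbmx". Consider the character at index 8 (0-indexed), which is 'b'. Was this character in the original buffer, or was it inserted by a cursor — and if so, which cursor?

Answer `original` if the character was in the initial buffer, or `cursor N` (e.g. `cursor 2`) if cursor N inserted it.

After op 1 (move_left): buffer="lnsvex" (len 6), cursors c1@3 c2@4 c3@5, authorship ......
After op 2 (insert('r')): buffer="lnsrvrerx" (len 9), cursors c1@4 c2@6 c3@8, authorship ...1.2.3.
After op 3 (add_cursor(7)): buffer="lnsrvrerx" (len 9), cursors c1@4 c2@6 c4@7 c3@8, authorship ...1.2.3.
After op 4 (insert('b')): buffer="lnsrbvrbebrbx" (len 13), cursors c1@5 c2@8 c4@10 c3@12, authorship ...11.22.433.
After op 5 (insert('m')): buffer="lnsrbmvrbmebmrbmx" (len 17), cursors c1@6 c2@10 c4@13 c3@16, authorship ...111.222.44333.
After op 6 (move_right): buffer="lnsrbmvrbmebmrbmx" (len 17), cursors c1@7 c2@11 c4@14 c3@17, authorship ...111.222.44333.
Authorship (.=original, N=cursor N): . . . 1 1 1 . 2 2 2 . 4 4 3 3 3 .
Index 8: author = 2

Answer: cursor 2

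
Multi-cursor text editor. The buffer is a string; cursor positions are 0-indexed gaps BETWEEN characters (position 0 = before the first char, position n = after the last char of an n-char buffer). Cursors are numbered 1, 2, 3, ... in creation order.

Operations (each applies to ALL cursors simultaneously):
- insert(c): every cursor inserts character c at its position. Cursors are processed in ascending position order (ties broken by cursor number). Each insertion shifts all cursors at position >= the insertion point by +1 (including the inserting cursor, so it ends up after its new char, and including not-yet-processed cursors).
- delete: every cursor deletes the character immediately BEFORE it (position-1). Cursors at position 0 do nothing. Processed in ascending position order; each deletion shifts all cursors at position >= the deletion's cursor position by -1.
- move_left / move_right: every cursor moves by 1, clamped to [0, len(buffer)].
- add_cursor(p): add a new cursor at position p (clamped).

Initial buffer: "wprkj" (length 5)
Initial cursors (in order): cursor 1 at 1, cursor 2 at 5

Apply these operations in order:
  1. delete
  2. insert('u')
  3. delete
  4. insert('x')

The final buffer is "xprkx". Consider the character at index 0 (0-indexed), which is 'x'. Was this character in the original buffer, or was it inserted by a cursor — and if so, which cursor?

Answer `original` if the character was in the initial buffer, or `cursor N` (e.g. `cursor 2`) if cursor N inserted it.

After op 1 (delete): buffer="prk" (len 3), cursors c1@0 c2@3, authorship ...
After op 2 (insert('u')): buffer="uprku" (len 5), cursors c1@1 c2@5, authorship 1...2
After op 3 (delete): buffer="prk" (len 3), cursors c1@0 c2@3, authorship ...
After op 4 (insert('x')): buffer="xprkx" (len 5), cursors c1@1 c2@5, authorship 1...2
Authorship (.=original, N=cursor N): 1 . . . 2
Index 0: author = 1

Answer: cursor 1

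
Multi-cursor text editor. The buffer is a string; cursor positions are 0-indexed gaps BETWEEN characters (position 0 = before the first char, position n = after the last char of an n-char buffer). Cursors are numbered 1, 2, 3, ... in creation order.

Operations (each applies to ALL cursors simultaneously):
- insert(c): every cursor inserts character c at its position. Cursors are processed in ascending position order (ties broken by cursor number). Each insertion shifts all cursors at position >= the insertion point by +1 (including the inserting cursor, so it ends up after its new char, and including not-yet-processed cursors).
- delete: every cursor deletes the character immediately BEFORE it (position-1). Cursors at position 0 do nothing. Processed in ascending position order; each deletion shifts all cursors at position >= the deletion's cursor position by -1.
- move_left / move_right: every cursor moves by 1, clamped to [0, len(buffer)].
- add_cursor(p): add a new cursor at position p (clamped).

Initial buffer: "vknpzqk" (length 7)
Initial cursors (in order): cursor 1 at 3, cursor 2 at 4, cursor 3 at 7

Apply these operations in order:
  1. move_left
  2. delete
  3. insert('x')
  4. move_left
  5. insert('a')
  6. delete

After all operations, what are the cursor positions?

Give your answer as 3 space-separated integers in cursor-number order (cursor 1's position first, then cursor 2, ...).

After op 1 (move_left): buffer="vknpzqk" (len 7), cursors c1@2 c2@3 c3@6, authorship .......
After op 2 (delete): buffer="vpzk" (len 4), cursors c1@1 c2@1 c3@3, authorship ....
After op 3 (insert('x')): buffer="vxxpzxk" (len 7), cursors c1@3 c2@3 c3@6, authorship .12..3.
After op 4 (move_left): buffer="vxxpzxk" (len 7), cursors c1@2 c2@2 c3@5, authorship .12..3.
After op 5 (insert('a')): buffer="vxaaxpzaxk" (len 10), cursors c1@4 c2@4 c3@8, authorship .1122..33.
After op 6 (delete): buffer="vxxpzxk" (len 7), cursors c1@2 c2@2 c3@5, authorship .12..3.

Answer: 2 2 5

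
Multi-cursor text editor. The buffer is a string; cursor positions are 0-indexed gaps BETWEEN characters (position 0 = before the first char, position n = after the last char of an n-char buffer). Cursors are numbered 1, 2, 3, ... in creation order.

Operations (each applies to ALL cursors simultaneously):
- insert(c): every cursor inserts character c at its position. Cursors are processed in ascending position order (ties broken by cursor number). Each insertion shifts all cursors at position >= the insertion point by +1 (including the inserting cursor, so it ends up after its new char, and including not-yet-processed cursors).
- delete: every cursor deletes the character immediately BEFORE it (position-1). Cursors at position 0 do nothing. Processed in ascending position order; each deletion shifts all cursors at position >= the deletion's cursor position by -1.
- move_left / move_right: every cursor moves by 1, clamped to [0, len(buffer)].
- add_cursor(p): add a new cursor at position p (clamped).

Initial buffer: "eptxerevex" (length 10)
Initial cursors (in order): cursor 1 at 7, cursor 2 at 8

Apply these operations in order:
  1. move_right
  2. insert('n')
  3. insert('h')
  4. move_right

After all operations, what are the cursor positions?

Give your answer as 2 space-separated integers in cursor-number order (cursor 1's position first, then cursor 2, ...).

After op 1 (move_right): buffer="eptxerevex" (len 10), cursors c1@8 c2@9, authorship ..........
After op 2 (insert('n')): buffer="eptxerevnenx" (len 12), cursors c1@9 c2@11, authorship ........1.2.
After op 3 (insert('h')): buffer="eptxerevnhenhx" (len 14), cursors c1@10 c2@13, authorship ........11.22.
After op 4 (move_right): buffer="eptxerevnhenhx" (len 14), cursors c1@11 c2@14, authorship ........11.22.

Answer: 11 14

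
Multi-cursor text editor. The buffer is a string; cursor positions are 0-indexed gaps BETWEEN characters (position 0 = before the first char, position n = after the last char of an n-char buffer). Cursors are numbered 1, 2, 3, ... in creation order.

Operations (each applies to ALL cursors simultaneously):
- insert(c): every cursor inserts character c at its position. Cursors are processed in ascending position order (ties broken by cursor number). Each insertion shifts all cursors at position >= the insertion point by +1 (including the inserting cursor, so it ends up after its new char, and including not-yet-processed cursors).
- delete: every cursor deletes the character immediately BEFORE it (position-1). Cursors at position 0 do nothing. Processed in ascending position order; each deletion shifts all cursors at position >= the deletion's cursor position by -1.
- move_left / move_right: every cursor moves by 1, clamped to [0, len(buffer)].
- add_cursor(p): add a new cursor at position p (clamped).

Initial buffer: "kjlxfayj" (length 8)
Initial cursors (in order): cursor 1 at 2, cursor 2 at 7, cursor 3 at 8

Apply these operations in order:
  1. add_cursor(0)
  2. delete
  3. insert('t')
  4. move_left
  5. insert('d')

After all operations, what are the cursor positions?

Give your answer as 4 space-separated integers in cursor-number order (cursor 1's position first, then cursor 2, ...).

After op 1 (add_cursor(0)): buffer="kjlxfayj" (len 8), cursors c4@0 c1@2 c2@7 c3@8, authorship ........
After op 2 (delete): buffer="klxfa" (len 5), cursors c4@0 c1@1 c2@5 c3@5, authorship .....
After op 3 (insert('t')): buffer="tktlxfatt" (len 9), cursors c4@1 c1@3 c2@9 c3@9, authorship 4.1....23
After op 4 (move_left): buffer="tktlxfatt" (len 9), cursors c4@0 c1@2 c2@8 c3@8, authorship 4.1....23
After op 5 (insert('d')): buffer="dtkdtlxfatddt" (len 13), cursors c4@1 c1@4 c2@12 c3@12, authorship 44.11....2233

Answer: 4 12 12 1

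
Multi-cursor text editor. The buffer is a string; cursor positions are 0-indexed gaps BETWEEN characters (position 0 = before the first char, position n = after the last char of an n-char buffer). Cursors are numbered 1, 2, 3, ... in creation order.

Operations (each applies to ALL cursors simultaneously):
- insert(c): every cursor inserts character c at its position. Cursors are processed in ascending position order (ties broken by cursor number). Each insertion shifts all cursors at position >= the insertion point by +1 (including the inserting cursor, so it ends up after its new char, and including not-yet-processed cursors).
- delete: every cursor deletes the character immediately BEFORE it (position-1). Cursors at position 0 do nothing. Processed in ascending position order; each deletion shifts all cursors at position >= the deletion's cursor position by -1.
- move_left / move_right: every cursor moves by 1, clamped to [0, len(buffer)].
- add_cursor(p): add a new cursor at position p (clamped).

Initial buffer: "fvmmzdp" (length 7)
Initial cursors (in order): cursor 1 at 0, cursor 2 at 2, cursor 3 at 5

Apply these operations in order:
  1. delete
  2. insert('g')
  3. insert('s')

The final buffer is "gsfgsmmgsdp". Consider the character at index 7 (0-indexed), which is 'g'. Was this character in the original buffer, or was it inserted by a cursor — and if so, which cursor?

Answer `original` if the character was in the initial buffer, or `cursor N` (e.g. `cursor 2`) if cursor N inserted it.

Answer: cursor 3

Derivation:
After op 1 (delete): buffer="fmmdp" (len 5), cursors c1@0 c2@1 c3@3, authorship .....
After op 2 (insert('g')): buffer="gfgmmgdp" (len 8), cursors c1@1 c2@3 c3@6, authorship 1.2..3..
After op 3 (insert('s')): buffer="gsfgsmmgsdp" (len 11), cursors c1@2 c2@5 c3@9, authorship 11.22..33..
Authorship (.=original, N=cursor N): 1 1 . 2 2 . . 3 3 . .
Index 7: author = 3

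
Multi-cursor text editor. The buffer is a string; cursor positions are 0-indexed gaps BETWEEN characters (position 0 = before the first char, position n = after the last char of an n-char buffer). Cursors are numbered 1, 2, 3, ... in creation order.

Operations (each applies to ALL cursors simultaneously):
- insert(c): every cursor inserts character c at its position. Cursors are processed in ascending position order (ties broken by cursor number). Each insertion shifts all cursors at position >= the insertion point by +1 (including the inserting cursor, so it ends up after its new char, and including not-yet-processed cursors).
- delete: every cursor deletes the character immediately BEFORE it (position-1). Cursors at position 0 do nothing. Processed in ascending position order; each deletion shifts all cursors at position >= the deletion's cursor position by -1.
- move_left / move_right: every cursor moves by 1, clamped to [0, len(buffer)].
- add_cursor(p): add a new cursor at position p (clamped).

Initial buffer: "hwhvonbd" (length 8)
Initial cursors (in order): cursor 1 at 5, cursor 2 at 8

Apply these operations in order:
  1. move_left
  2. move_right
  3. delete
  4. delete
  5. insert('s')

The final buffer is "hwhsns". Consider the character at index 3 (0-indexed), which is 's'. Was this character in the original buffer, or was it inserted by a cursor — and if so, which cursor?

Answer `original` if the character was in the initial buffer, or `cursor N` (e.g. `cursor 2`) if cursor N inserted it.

After op 1 (move_left): buffer="hwhvonbd" (len 8), cursors c1@4 c2@7, authorship ........
After op 2 (move_right): buffer="hwhvonbd" (len 8), cursors c1@5 c2@8, authorship ........
After op 3 (delete): buffer="hwhvnb" (len 6), cursors c1@4 c2@6, authorship ......
After op 4 (delete): buffer="hwhn" (len 4), cursors c1@3 c2@4, authorship ....
After op 5 (insert('s')): buffer="hwhsns" (len 6), cursors c1@4 c2@6, authorship ...1.2
Authorship (.=original, N=cursor N): . . . 1 . 2
Index 3: author = 1

Answer: cursor 1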